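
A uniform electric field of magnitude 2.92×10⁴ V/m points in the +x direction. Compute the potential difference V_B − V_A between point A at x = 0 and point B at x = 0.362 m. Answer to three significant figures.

In a uniform field, potential decreases in the direction of E: V_B − V_A = −E·Δx.
V_B − V_A = −(2.92×10⁴ V/m)(0.362 m) = -1.06×10⁴ V.

-1.06×10⁴ V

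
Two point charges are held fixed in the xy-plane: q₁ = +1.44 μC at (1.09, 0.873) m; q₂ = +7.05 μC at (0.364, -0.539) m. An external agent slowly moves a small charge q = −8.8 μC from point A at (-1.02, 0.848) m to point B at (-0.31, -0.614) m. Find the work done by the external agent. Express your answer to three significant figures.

For quasistatic motion the external work equals the change in potential energy: W_ext = qΔV = q(V_B − V_A).
At A: distances to the source charges are 2.11 m, 1.96 m; V_A = Σ kqᵢ/rᵢ = 3.85×10⁴ V.
At B: distances to the source charges are 2.04 m, 0.678 m; V_B = Σ kqᵢ/rᵢ = 9.98×10⁴ V.
ΔV = V_B − V_A = 6.13×10⁴ V.
W_ext = qΔV = (-8.80×10⁻⁶ C)(6.13×10⁴ V) = -0.540 J.

-0.540 J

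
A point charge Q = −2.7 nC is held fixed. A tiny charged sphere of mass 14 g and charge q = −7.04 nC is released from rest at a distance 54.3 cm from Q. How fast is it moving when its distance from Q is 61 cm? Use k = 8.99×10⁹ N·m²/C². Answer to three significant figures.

Only the electrostatic force acts, so mechanical energy is conserved: ½mv² = U₁ − U₂ = kQq(1/r₁ − 1/r₂).
U₁ − U₂ = (8.99×10⁹ N·m²/C²)(-2.70×10⁻⁹ C)(-7.04×10⁻⁹ C)(1/0.543 − 1/0.610) = 3.46×10⁻⁸ J.
v = √(2·3.46×10⁻⁸/0.0140) = 2.22×10⁻³ m/s.

2.22×10⁻³ m/s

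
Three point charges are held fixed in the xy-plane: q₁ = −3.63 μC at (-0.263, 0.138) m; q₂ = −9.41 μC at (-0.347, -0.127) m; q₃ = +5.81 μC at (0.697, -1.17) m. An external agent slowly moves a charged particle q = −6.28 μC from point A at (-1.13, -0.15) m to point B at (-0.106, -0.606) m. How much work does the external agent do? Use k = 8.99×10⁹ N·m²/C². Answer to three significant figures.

0.180 J

For quasistatic motion the external work equals the change in potential energy: W_ext = qΔV = q(V_B − V_A).
At A: distances to the source charges are 0.914 m, 0.783 m, 2.09 m; V_A = Σ kqᵢ/rᵢ = -1.19×10⁵ V.
At B: distances to the source charges are 0.760 m, 0.536 m, 0.981 m; V_B = Σ kqᵢ/rᵢ = -1.47×10⁵ V.
ΔV = V_B − V_A = -2.87×10⁴ V.
W_ext = qΔV = (-6.28×10⁻⁶ C)(-2.87×10⁴ V) = 0.180 J.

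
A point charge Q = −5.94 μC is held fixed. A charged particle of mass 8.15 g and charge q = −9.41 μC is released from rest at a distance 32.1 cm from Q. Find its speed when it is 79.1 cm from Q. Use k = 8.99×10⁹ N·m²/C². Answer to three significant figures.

15.1 m/s

Only the electrostatic force acts, so mechanical energy is conserved: ½mv² = U₁ − U₂ = kQq(1/r₁ − 1/r₂).
U₁ − U₂ = (8.99×10⁹ N·m²/C²)(-5.94×10⁻⁶ C)(-9.41×10⁻⁶ C)(1/0.321 − 1/0.791) = 0.930 J.
v = √(2·0.930/8.15×10⁻³) = 15.1 m/s.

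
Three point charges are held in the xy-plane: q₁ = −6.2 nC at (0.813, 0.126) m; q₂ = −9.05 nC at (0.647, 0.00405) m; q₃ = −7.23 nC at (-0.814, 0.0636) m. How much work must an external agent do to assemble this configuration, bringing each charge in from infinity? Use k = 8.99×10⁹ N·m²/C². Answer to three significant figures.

The work to assemble the configuration equals its total potential energy, U = Σ kqᵢqⱼ/rᵢⱼ over all pairs.
Pair separations: r₁₂ = 0.206 m, r₁₃ = 1.63 m, r₂₃ = 1.46 m.
U = (2.45×10⁻⁶) + (2.48×10⁻⁷) + (4.02×10⁻⁷) = 3.10×10⁻⁶ J.

3.10×10⁻⁶ J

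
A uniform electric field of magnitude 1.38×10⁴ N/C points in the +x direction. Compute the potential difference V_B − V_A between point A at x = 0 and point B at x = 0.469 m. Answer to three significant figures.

-6470 V

In a uniform field, potential decreases in the direction of E: V_B − V_A = −E·Δx.
V_B − V_A = −(1.38×10⁴ V/m)(0.469 m) = -6470 V.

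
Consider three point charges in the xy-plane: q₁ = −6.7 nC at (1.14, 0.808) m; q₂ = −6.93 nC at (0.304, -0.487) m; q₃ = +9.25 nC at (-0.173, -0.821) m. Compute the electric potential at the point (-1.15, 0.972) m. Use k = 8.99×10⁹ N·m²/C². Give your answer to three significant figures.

-15.8 V

The total potential is the scalar sum of each charge's contribution, V = Σ kqᵢ/rᵢ.
Distances from the field point to each charge: r₁ = 2.30 m, r₂ = 2.06 m, r₃ = 2.04 m.
V = k[(-6.70×10⁻⁹)/(2.30) + (-6.93×10⁻⁹)/(2.06) + (9.25×10⁻⁹)/(2.04)] = -15.8 V.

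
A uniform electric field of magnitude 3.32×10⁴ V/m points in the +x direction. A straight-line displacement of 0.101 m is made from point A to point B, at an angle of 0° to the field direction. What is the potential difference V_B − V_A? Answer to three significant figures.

-3350 V

Only the component of displacement along E changes the potential: ΔV = −E·d·cosθ.
ΔV = −(3.32×10⁴ V/m)(0.101 m)cos0° = -3350 V.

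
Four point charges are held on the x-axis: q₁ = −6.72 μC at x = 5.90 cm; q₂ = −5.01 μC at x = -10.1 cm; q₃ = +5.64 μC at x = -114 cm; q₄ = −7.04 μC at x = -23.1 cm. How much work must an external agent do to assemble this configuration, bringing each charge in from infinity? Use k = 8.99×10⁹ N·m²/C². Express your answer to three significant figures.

4.88 J

The assembly work is the sum of pairwise potential energies, U = Σ_{i<j} kqᵢqⱼ/rᵢⱼ.
Pair separations: r₁₂ = 0.160 m, r₁₃ = 1.20 m, r₁₄ = 0.290 m, r₂₃ = 1.04 m, r₂₄ = 0.130 m, r₃₄ = 0.909 m.
Summing all 6 pair terms gives U = 4.88 J.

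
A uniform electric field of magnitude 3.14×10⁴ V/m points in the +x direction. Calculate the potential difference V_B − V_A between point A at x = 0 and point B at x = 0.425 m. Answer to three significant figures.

-1.33×10⁴ V

In a uniform field, potential decreases in the direction of E: V_B − V_A = −E·Δx.
V_B − V_A = −(3.14×10⁴ V/m)(0.425 m) = -1.33×10⁴ V.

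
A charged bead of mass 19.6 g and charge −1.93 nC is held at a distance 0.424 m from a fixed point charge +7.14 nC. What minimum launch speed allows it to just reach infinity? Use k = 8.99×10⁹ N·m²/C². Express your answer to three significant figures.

5.46×10⁻³ m/s

To just escape, total mechanical energy must reach zero at infinity: ½mv²_min + U = 0, so ½mv²_min = −U = |kQq|/r.
|U| = |kQq|/r = (8.99×10⁹ N·m²/C²)(7.14×10⁻⁹)(1.93×10⁻⁹)/(0.424) = 2.92×10⁻⁷ J.
v_min = √(2|U|/m) = √(2·2.92×10⁻⁷/0.0196) = 5.46×10⁻³ m/s.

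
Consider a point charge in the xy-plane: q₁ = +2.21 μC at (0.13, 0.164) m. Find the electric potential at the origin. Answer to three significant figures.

The total potential is the scalar sum of each charge's contribution, V = Σ kqᵢ/rᵢ.
Distances from the field point to each charge: r₁ = 0.209 m.
V = k[(2.21×10⁻⁶)/(0.209)] = 9.49×10⁴ V.

9.49×10⁴ V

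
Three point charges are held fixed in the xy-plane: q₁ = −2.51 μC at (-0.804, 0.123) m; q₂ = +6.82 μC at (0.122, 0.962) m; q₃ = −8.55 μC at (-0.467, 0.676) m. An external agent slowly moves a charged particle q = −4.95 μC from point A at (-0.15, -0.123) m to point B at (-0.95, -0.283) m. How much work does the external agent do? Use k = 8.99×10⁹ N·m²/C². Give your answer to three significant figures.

0.0973 J

For quasistatic motion the external work equals the change in potential energy: W_ext = qΔV = q(V_B − V_A).
At A: distances to the source charges are 0.699 m, 1.12 m, 0.860 m; V_A = Σ kqᵢ/rᵢ = -6.69×10⁴ V.
At B: distances to the source charges are 0.431 m, 1.64 m, 1.07 m; V_B = Σ kqᵢ/rᵢ = -8.66×10⁴ V.
ΔV = V_B − V_A = -1.97×10⁴ V.
W_ext = qΔV = (-4.95×10⁻⁶ C)(-1.97×10⁴ V) = 0.0973 J.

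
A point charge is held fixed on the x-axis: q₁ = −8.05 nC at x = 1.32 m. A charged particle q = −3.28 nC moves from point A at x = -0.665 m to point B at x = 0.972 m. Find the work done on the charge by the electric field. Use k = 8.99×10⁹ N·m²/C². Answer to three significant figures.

-5.63×10⁻⁷ J

The work done by the electric force is W_field = −ΔU = −q(V_B − V_A) = q(V_A − V_B).
At A: distance to the source charge is 1.99 m; V_A = kq₁/r = -36.5 V.
At B: distance to the source charge is 0.348 m; V_B = kq₁/r = -208 V.
ΔV = V_B − V_A = -172 V.
W_field = −qΔV = −(-3.28×10⁻⁹ C)(-172 V) = -5.63×10⁻⁷ J.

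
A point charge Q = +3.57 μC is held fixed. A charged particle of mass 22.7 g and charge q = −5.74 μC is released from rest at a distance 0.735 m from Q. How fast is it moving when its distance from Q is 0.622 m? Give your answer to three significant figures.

2.00 m/s

Only the electrostatic force acts, so mechanical energy is conserved: ½mv² = U₁ − U₂ = kQq(1/r₁ − 1/r₂).
U₁ − U₂ = (8.99×10⁹ N·m²/C²)(3.57×10⁻⁶ C)(-5.74×10⁻⁶ C)(1/0.735 − 1/0.622) = 0.0455 J.
v = √(2·0.0455/0.0227) = 2.00 m/s.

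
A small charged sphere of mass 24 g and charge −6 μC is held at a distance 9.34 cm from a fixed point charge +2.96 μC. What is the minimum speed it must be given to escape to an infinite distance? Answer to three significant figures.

11.9 m/s

To just escape, total mechanical energy must reach zero at infinity: ½mv²_min + U = 0, so ½mv²_min = −U = |kQq|/r.
|U| = |kQq|/r = (8.99×10⁹ N·m²/C²)(2.96×10⁻⁶)(6.00×10⁻⁶)/(0.0934) = 1.71 J.
v_min = √(2|U|/m) = √(2·1.71/0.0240) = 11.9 m/s.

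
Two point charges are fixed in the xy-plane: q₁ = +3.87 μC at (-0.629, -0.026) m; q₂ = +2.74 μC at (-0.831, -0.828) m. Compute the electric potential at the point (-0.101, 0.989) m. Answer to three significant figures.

Electric potential is a scalar, so the contributions from each charge add algebraically: V = Σ kqᵢ/rᵢ.
Distances from the field point to each charge: r₁ = 1.14 m, r₂ = 1.96 m.
V = k[(3.87×10⁻⁶)/(1.14) + (2.74×10⁻⁶)/(1.96)] = 4.30×10⁴ V.

4.30×10⁴ V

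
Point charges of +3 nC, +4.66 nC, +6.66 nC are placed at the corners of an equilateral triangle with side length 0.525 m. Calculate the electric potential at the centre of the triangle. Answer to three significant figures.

Electric potential is a scalar, so the contributions from each charge add algebraically: V = Σ kqᵢ/rᵢ.
The distance from each vertex to the centroid is a/√3 = 0.303 m.
V = k[(3.00×10⁻⁹)/(0.303) + (4.66×10⁻⁹)/(0.303) + (6.66×10⁻⁹)/(0.303)] = 425 V.

425 V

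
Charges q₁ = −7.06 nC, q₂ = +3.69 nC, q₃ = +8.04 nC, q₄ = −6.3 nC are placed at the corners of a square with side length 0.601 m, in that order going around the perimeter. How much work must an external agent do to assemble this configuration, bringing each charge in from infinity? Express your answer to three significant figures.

The work to assemble the configuration equals its total potential energy, U = Σ kqᵢqⱼ/rᵢⱼ over all pairs.
The four side pairs have separation 0.601 m and the two diagonal pairs 0.850 m.
Summing all 6 pair terms gives U = -8.85×10⁻⁷ J.

-8.85×10⁻⁷ J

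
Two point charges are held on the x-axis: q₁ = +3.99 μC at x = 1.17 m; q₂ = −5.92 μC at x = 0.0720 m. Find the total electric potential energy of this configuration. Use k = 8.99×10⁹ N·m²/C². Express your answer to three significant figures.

-0.193 J

The work to assemble the configuration equals its total potential energy, U = Σ kqᵢqⱼ/rᵢⱼ over all pairs.
Pair separations: r₁₂ = 1.10 m.
U = (-0.193) = -0.193 J.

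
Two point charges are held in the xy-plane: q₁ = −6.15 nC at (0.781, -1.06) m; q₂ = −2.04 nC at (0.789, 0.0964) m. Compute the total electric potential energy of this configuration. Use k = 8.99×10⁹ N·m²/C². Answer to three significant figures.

9.75×10⁻⁸ J

The assembly work is the sum of pairwise potential energies, U = Σ_{i<j} kqᵢqⱼ/rᵢⱼ.
Pair separations: r₁₂ = 1.16 m.
U = (9.75×10⁻⁸) = 9.75×10⁻⁸ J.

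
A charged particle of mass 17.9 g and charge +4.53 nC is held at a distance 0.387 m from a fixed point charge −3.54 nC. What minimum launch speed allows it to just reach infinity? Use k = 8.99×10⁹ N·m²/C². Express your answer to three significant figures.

6.45×10⁻³ m/s

To just escape, total mechanical energy must reach zero at infinity: ½mv²_min + U = 0, so ½mv²_min = −U = |kQq|/r.
|U| = |kQq|/r = (8.99×10⁹ N·m²/C²)(3.54×10⁻⁹)(4.53×10⁻⁹)/(0.387) = 3.73×10⁻⁷ J.
v_min = √(2|U|/m) = √(2·3.73×10⁻⁷/0.0179) = 6.45×10⁻³ m/s.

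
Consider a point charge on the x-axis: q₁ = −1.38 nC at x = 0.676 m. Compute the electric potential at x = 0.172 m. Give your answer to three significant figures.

Electric potential is a scalar, so the contributions from each charge add algebraically: V = Σ kqᵢ/rᵢ.
V = k[(-1.38×10⁻⁹)/(0.504)] = -24.6 V.

-24.6 V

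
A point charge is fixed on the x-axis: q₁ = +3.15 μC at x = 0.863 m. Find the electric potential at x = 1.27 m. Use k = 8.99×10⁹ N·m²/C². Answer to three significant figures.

6.96×10⁴ V

Electric potential is a scalar, so the contributions from each charge add algebraically: V = Σ kqᵢ/rᵢ.
V = k[(3.15×10⁻⁶)/(0.407)] = 6.96×10⁴ V.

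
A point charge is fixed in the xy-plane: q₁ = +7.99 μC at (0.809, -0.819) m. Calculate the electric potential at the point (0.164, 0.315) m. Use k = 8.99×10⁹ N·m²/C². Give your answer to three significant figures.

Electric potential is a scalar, so the contributions from each charge add algebraically: V = Σ kqᵢ/rᵢ.
Distances from the field point to each charge: r₁ = 1.30 m.
V = k[(7.99×10⁻⁶)/(1.30)] = 5.51×10⁴ V.

5.51×10⁴ V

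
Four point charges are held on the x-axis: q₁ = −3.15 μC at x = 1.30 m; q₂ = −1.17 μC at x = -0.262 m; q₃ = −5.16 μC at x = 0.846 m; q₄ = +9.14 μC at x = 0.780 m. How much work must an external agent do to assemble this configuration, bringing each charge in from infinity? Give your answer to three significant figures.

-6.62 J

The work to assemble the configuration equals its total potential energy, U = Σ kqᵢqⱼ/rᵢⱼ over all pairs.
Pair separations: r₁₂ = 1.56 m, r₁₃ = 0.454 m, r₁₄ = 0.520 m, r₂₃ = 1.11 m, r₂₄ = 1.04 m, r₃₄ = 0.0660 m.
Summing all 6 pair terms gives U = -6.62 J.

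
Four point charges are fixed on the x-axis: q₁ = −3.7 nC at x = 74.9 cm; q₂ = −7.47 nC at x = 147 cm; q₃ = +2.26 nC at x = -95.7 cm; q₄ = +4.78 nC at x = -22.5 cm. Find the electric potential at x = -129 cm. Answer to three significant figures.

60.7 V

The total potential is the scalar sum of each charge's contribution, V = Σ kqᵢ/rᵢ.
Distances from the field point to each charge: r₁ = 2.04 m, r₂ = 2.76 m, r₃ = 0.333 m, r₄ = 1.06 m.
V = k[(-3.70×10⁻⁹)/(2.04) + (-7.47×10⁻⁹)/(2.76) + (2.26×10⁻⁹)/(0.333) + (4.78×10⁻⁹)/(1.06)] = 60.7 V.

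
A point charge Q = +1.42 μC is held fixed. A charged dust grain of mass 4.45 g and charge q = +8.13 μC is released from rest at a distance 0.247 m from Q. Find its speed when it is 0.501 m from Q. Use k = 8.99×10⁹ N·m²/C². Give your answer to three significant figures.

9.78 m/s

Only the electrostatic force acts, so mechanical energy is conserved: ½mv² = U₁ − U₂ = kQq(1/r₁ − 1/r₂).
U₁ − U₂ = (8.99×10⁹ N·m²/C²)(1.42×10⁻⁶ C)(8.13×10⁻⁶ C)(1/0.247 − 1/0.501) = 0.213 J.
v = √(2·0.213/4.45×10⁻³) = 9.78 m/s.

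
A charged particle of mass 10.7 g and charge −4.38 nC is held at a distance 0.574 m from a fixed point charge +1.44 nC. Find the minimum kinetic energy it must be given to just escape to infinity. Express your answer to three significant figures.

To just escape, total mechanical energy must reach zero at infinity: ½mv²_min + U = 0, so ½mv²_min = −U = |kQq|/r.
|U| = |kQq|/r = (8.99×10⁹ N·m²/C²)(1.44×10⁻⁹)(4.38×10⁻⁹)/(0.574) = 9.88×10⁻⁸ J.

9.88×10⁻⁸ J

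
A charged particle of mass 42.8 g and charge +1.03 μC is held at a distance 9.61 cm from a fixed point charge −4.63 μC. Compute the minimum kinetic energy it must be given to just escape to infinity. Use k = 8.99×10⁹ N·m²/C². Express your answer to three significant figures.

0.446 J

To just escape, total mechanical energy must reach zero at infinity: ½mv²_min + U = 0, so ½mv²_min = −U = |kQq|/r.
|U| = |kQq|/r = (8.99×10⁹ N·m²/C²)(4.63×10⁻⁶)(1.03×10⁻⁶)/(0.0961) = 0.446 J.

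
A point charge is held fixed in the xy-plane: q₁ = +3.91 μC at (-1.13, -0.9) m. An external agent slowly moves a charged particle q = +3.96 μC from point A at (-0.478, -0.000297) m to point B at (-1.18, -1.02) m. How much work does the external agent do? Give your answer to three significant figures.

0.945 J

For quasistatic motion the external work equals the change in potential energy: W_ext = qΔV = q(V_B − V_A).
At A: distance to the source charge is 1.11 m; V_A = kq₁/r = 3.16×10⁴ V.
At B: distance to the source charge is 0.130 m; V_B = kq₁/r = 2.70×10⁵ V.
ΔV = V_B − V_A = 2.39×10⁵ V.
W_ext = qΔV = (3.96×10⁻⁶ C)(2.39×10⁵ V) = 0.945 J.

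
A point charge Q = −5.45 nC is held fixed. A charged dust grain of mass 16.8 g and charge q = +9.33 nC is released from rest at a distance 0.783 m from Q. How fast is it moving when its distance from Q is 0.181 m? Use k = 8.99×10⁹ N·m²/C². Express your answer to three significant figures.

0.0152 m/s

Only the electrostatic force acts, so mechanical energy is conserved: ½mv² = U₁ − U₂ = kQq(1/r₁ − 1/r₂).
U₁ − U₂ = (8.99×10⁹ N·m²/C²)(-5.45×10⁻⁹ C)(9.33×10⁻⁹ C)(1/0.783 − 1/0.181) = 1.94×10⁻⁶ J.
v = √(2·1.94×10⁻⁶/0.0168) = 0.0152 m/s.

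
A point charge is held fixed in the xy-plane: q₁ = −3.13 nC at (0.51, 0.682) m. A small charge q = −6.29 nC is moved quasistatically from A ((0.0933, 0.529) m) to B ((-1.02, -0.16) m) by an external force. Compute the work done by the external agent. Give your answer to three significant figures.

-2.97×10⁻⁷ J

For quasistatic motion the external work equals the change in potential energy: W_ext = qΔV = q(V_B − V_A).
At A: distance to the source charge is 0.444 m; V_A = kq₁/r = -63.4 V.
At B: distance to the source charge is 1.75 m; V_B = kq₁/r = -16.1 V.
ΔV = V_B − V_A = 47.3 V.
W_ext = qΔV = (-6.29×10⁻⁹ C)(47.3 V) = -2.97×10⁻⁷ J.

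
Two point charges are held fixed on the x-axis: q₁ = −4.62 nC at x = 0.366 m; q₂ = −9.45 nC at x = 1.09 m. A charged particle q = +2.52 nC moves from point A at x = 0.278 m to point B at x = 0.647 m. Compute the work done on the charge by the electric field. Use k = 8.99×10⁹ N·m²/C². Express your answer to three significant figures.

The work done by the electric force is W_field = −ΔU = −q(V_B − V_A) = q(V_A − V_B).
At A: distances to the source charges are 0.0880 m, 0.812 m; V_A = Σ kqᵢ/rᵢ = -577 V.
At B: distances to the source charges are 0.281 m, 0.443 m; V_B = Σ kqᵢ/rᵢ = -340 V.
ΔV = V_B − V_A = 237 V.
W_field = −qΔV = −(2.52×10⁻⁹ C)(237 V) = -5.97×10⁻⁷ J.

-5.97×10⁻⁷ J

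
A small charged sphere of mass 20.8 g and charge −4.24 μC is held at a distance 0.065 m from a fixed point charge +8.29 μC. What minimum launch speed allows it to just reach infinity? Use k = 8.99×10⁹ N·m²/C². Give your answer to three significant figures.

21.6 m/s

To just escape, total mechanical energy must reach zero at infinity: ½mv²_min + U = 0, so ½mv²_min = −U = |kQq|/r.
|U| = |kQq|/r = (8.99×10⁹ N·m²/C²)(8.29×10⁻⁶)(4.24×10⁻⁶)/(0.0650) = 4.86 J.
v_min = √(2|U|/m) = √(2·4.86/0.0208) = 21.6 m/s.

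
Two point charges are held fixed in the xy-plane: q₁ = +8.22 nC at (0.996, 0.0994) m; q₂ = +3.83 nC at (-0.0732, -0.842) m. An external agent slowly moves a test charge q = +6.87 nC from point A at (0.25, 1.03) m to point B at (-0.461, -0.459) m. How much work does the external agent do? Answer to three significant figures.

For quasistatic motion the external work equals the change in potential energy: W_ext = qΔV = q(V_B − V_A).
At A: distances to the source charges are 1.19 m, 1.90 m; V_A = Σ kqᵢ/rᵢ = 80.1 V.
At B: distances to the source charges are 1.56 m, 0.545 m; V_B = Σ kqᵢ/rᵢ = 111 V.
ΔV = V_B − V_A = 30.4 V.
W_ext = qΔV = (6.87×10⁻⁹ C)(30.4 V) = 2.09×10⁻⁷ J.

2.09×10⁻⁷ J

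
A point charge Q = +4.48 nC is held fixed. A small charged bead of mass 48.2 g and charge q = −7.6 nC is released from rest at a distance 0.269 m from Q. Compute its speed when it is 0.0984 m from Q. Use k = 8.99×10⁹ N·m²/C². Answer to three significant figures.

9.05×10⁻³ m/s

Only the electrostatic force acts, so mechanical energy is conserved: ½mv² = U₁ − U₂ = kQq(1/r₁ − 1/r₂).
U₁ − U₂ = (8.99×10⁹ N·m²/C²)(4.48×10⁻⁹ C)(-7.60×10⁻⁹ C)(1/0.269 − 1/0.0984) = 1.97×10⁻⁶ J.
v = √(2·1.97×10⁻⁶/0.0482) = 9.05×10⁻³ m/s.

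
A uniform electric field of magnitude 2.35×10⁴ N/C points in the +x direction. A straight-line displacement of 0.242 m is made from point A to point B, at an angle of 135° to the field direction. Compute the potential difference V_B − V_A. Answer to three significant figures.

4020 V

Only the component of displacement along E changes the potential: ΔV = −E·d·cosθ.
ΔV = −(2.35×10⁴ V/m)(0.242 m)cos135° = 4020 V.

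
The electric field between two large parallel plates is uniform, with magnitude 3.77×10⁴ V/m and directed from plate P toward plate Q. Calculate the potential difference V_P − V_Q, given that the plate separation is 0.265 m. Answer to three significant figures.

In a uniform field, potential decreases in the direction of E: ΔV = −E·d for a displacement d parallel to E.
Going from Q to P is a displacement of 0.265 m opposite to the field, so V_P − V_Q = +Ed = 9990 V.

9990 V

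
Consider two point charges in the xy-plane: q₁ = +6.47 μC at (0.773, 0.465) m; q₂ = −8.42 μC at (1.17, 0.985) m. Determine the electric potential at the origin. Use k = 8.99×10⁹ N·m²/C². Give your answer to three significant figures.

The total potential is the scalar sum of each charge's contribution, V = Σ kqᵢ/rᵢ.
Distances from the field point to each charge: r₁ = 0.902 m, r₂ = 1.53 m.
V = k[(6.47×10⁻⁶)/(0.902) + (-8.42×10⁻⁶)/(1.53)] = 1.50×10⁴ V.

1.50×10⁴ V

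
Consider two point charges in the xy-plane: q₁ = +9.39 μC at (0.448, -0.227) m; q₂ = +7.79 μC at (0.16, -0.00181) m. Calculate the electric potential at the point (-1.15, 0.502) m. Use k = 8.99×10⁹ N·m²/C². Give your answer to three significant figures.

9.80×10⁴ V

The total potential is the scalar sum of each charge's contribution, V = Σ kqᵢ/rᵢ.
Distances from the field point to each charge: r₁ = 1.76 m, r₂ = 1.40 m.
V = k[(9.39×10⁻⁶)/(1.76) + (7.79×10⁻⁶)/(1.40)] = 9.80×10⁴ V.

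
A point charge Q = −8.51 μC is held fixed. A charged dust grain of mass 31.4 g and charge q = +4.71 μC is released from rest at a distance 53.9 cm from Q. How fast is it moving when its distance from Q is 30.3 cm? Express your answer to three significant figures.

5.76 m/s

Only the electrostatic force acts, so mechanical energy is conserved: ½mv² = U₁ − U₂ = kQq(1/r₁ − 1/r₂).
U₁ − U₂ = (8.99×10⁹ N·m²/C²)(-8.51×10⁻⁶ C)(4.71×10⁻⁶ C)(1/0.539 − 1/0.303) = 0.521 J.
v = √(2·0.521/0.0314) = 5.76 m/s.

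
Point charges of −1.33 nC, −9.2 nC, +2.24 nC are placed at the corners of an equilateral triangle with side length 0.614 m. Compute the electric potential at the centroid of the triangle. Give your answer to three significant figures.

-210 V

Electric potential is a scalar, so the contributions from each charge add algebraically: V = Σ kqᵢ/rᵢ.
The distance from each vertex to the centroid is a/√3 = 0.354 m.
V = k[(-1.33×10⁻⁹)/(0.354) + (-9.20×10⁻⁹)/(0.354) + (2.24×10⁻⁹)/(0.354)] = -210 V.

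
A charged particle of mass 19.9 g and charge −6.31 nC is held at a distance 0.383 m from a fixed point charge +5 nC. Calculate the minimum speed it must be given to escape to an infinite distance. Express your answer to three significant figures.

8.63×10⁻³ m/s

To just escape, total mechanical energy must reach zero at infinity: ½mv²_min + U = 0, so ½mv²_min = −U = |kQq|/r.
|U| = |kQq|/r = (8.99×10⁹ N·m²/C²)(5.00×10⁻⁹)(6.31×10⁻⁹)/(0.383) = 7.41×10⁻⁷ J.
v_min = √(2|U|/m) = √(2·7.41×10⁻⁷/0.0199) = 8.63×10⁻³ m/s.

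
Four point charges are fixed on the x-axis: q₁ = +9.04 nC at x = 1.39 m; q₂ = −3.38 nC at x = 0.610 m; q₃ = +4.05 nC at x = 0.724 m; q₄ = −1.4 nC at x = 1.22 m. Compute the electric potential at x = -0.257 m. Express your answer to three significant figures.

42.9 V

Electric potential is a scalar, so the contributions from each charge add algebraically: V = Σ kqᵢ/rᵢ.
Distances from the field point to each charge: r₁ = 1.65 m, r₂ = 0.867 m, r₃ = 0.981 m, r₄ = 1.48 m.
V = k[(9.04×10⁻⁹)/(1.65) + (-3.38×10⁻⁹)/(0.867) + (4.05×10⁻⁹)/(0.981) + (-1.40×10⁻⁹)/(1.48)] = 42.9 V.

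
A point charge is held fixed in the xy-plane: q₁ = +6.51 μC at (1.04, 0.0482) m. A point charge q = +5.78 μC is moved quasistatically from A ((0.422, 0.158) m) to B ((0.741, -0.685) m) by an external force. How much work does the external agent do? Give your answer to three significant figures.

For quasistatic motion the external work equals the change in potential energy: W_ext = qΔV = q(V_B − V_A).
At A: distance to the source charge is 0.628 m; V_A = kq₁/r = 9.32×10⁴ V.
At B: distance to the source charge is 0.792 m; V_B = kq₁/r = 7.39×10⁴ V.
ΔV = V_B − V_A = -1.93×10⁴ V.
W_ext = qΔV = (5.78×10⁻⁶ C)(-1.93×10⁴ V) = -0.112 J.

-0.112 J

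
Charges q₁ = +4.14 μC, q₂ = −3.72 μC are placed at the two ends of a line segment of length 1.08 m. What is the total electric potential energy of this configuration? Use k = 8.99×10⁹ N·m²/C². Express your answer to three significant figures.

-0.128 J

The work to assemble the configuration equals its total potential energy, U = Σ kqᵢqⱼ/rᵢⱼ over all pairs.
The separation is r = 1.08 m.
U = (-0.128) = -0.128 J.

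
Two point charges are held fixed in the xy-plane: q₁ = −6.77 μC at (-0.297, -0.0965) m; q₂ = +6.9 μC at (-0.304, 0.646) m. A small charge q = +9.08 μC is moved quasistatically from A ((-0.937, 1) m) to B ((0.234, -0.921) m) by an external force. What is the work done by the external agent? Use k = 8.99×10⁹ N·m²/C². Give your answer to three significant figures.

For quasistatic motion the external work equals the change in potential energy: W_ext = qΔV = q(V_B − V_A).
At A: distances to the source charges are 1.27 m, 0.725 m; V_A = Σ kqᵢ/rᵢ = 3.76×10⁴ V.
At B: distances to the source charges are 0.981 m, 1.66 m; V_B = Σ kqᵢ/rᵢ = -2.46×10⁴ V.
ΔV = V_B − V_A = -6.22×10⁴ V.
W_ext = qΔV = (9.08×10⁻⁶ C)(-6.22×10⁴ V) = -0.565 J.

-0.565 J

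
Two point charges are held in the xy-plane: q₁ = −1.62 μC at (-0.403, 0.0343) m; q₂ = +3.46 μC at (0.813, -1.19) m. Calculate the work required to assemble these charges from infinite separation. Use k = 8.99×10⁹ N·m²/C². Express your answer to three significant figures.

-0.0292 J

The assembly work is the sum of pairwise potential energies, U = Σ_{i<j} kqᵢqⱼ/rᵢⱼ.
Pair separations: r₁₂ = 1.73 m.
U = (-0.0292) = -0.0292 J.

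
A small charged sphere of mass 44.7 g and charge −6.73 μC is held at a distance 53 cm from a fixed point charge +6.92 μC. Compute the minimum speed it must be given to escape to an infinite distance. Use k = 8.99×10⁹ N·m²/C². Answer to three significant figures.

5.95 m/s

To just escape, total mechanical energy must reach zero at infinity: ½mv²_min + U = 0, so ½mv²_min = −U = |kQq|/r.
|U| = |kQq|/r = (8.99×10⁹ N·m²/C²)(6.92×10⁻⁶)(6.73×10⁻⁶)/(0.530) = 0.790 J.
v_min = √(2|U|/m) = √(2·0.790/0.0447) = 5.95 m/s.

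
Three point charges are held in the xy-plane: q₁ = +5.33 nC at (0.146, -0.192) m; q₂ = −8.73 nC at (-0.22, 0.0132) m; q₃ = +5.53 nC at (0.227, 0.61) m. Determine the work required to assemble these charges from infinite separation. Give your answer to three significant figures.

The assembly work is the sum of pairwise potential energies, U = Σ_{i<j} kqᵢqⱼ/rᵢⱼ.
Pair separations: r₁₂ = 0.420 m, r₁₃ = 0.806 m, r₂₃ = 0.746 m.
U = (-9.97×10⁻⁷) + (3.29×10⁻⁷) + (-5.82×10⁻⁷) = -1.25×10⁻⁶ J.

-1.25×10⁻⁶ J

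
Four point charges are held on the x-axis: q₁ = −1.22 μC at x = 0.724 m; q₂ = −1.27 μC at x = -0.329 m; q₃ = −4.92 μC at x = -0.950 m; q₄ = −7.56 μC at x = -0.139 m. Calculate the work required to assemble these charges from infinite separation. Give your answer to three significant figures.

The assembly work is the sum of pairwise potential energies, U = Σ_{i<j} kqᵢqⱼ/rᵢⱼ.
Pair separations: r₁₂ = 1.05 m, r₁₃ = 1.67 m, r₁₄ = 0.863 m, r₂₃ = 0.621 m, r₂₄ = 0.190 m, r₃₄ = 0.811 m.
Summing all 6 pair terms gives U = 1.10 J.

1.10 J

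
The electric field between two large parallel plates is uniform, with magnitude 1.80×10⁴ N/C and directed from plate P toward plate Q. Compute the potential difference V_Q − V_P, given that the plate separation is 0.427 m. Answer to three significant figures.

In a uniform field, potential decreases in the direction of E: ΔV = −E·d for a displacement d parallel to E.
Going from P to Q is a displacement of 0.427 m along the field, so V_Q − V_P = −Ed = -7690 V.

-7690 V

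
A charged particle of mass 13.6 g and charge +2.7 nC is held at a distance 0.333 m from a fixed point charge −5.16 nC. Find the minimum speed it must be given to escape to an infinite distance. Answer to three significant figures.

7.44×10⁻³ m/s

To just escape, total mechanical energy must reach zero at infinity: ½mv²_min + U = 0, so ½mv²_min = −U = |kQq|/r.
|U| = |kQq|/r = (8.99×10⁹ N·m²/C²)(5.16×10⁻⁹)(2.70×10⁻⁹)/(0.333) = 3.76×10⁻⁷ J.
v_min = √(2|U|/m) = √(2·3.76×10⁻⁷/0.0136) = 7.44×10⁻³ m/s.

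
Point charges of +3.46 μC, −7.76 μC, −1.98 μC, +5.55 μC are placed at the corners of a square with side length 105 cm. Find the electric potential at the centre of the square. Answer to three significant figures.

Electric potential is a scalar, so the contributions from each charge add algebraically: V = Σ kqᵢ/rᵢ.
The distance from each corner to the centre is a√2/2 = 0.742 m.
V = k[(3.46×10⁻⁶)/(0.742) + (-7.76×10⁻⁶)/(0.742) + (-1.98×10⁻⁶)/(0.742) + (5.55×10⁻⁶)/(0.742)] = -8840 V.

-8840 V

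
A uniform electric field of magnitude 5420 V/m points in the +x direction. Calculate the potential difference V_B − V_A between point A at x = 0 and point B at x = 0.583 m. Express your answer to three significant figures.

-3160 V

In a uniform field, potential decreases in the direction of E: V_B − V_A = −E·Δx.
V_B − V_A = −(5420 V/m)(0.583 m) = -3160 V.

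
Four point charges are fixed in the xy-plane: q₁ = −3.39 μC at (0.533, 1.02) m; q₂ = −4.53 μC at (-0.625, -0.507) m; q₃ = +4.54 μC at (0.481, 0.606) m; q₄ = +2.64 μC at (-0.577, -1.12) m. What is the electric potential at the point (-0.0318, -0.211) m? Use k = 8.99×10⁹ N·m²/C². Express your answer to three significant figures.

-1.92×10⁴ V

Electric potential is a scalar, so the contributions from each charge add algebraically: V = Σ kqᵢ/rᵢ.
Distances from the field point to each charge: r₁ = 1.35 m, r₂ = 0.663 m, r₃ = 0.965 m, r₄ = 1.06 m.
V = k[(-3.39×10⁻⁶)/(1.35) + (-4.53×10⁻⁶)/(0.663) + (4.54×10⁻⁶)/(0.965) + (2.64×10⁻⁶)/(1.06)] = -1.92×10⁴ V.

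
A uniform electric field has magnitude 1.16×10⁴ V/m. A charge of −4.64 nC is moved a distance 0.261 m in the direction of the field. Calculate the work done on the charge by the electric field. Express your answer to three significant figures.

The potential change for a displacement 0.261 m in the direction of the field is ΔV = −Ed = -3030 V.
W_field = −qΔV = -1.40×10⁻⁵ J.

-1.40×10⁻⁵ J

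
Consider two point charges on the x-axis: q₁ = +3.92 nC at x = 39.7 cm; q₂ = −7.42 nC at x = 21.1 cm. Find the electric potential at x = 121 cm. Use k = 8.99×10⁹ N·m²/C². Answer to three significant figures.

-23.4 V

The total potential is the scalar sum of each charge's contribution, V = Σ kqᵢ/rᵢ.
Distances from the field point to each charge: r₁ = 0.813 m, r₂ = 0.999 m.
V = k[(3.92×10⁻⁹)/(0.813) + (-7.42×10⁻⁹)/(0.999)] = -23.4 V.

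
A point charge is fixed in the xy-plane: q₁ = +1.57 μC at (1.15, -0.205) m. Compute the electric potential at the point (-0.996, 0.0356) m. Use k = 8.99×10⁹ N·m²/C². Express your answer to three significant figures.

6540 V

The total potential is the scalar sum of each charge's contribution, V = Σ kqᵢ/rᵢ.
Distances from the field point to each charge: r₁ = 2.16 m.
V = k[(1.57×10⁻⁶)/(2.16)] = 6540 V.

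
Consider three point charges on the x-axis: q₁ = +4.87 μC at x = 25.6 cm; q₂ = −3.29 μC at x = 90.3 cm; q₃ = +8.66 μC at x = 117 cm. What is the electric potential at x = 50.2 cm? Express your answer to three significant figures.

The total potential is the scalar sum of each charge's contribution, V = Σ kqᵢ/rᵢ.
Distances from the field point to each charge: r₁ = 0.246 m, r₂ = 0.401 m, r₃ = 0.668 m.
V = k[(4.87×10⁻⁶)/(0.246) + (-3.29×10⁻⁶)/(0.401) + (8.66×10⁻⁶)/(0.668)] = 2.21×10⁵ V.

2.21×10⁵ V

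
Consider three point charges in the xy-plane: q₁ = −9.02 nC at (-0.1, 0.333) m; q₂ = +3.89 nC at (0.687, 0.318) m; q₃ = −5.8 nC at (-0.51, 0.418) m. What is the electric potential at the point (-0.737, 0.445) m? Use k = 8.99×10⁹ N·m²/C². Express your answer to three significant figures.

-329 V

Electric potential is a scalar, so the contributions from each charge add algebraically: V = Σ kqᵢ/rᵢ.
Distances from the field point to each charge: r₁ = 0.647 m, r₂ = 1.43 m, r₃ = 0.229 m.
V = k[(-9.02×10⁻⁹)/(0.647) + (3.89×10⁻⁹)/(1.43) + (-5.80×10⁻⁹)/(0.229)] = -329 V.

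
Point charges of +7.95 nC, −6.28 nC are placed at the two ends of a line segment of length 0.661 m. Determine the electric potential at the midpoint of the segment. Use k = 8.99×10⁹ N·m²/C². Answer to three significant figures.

The total potential is the scalar sum of each charge's contribution, V = Σ kqᵢ/rᵢ.
Each charge is 0.331 m from the midpoint.
V = k[(7.95×10⁻⁹)/(0.331) + (-6.28×10⁻⁹)/(0.331)] = 45.4 V.

45.4 V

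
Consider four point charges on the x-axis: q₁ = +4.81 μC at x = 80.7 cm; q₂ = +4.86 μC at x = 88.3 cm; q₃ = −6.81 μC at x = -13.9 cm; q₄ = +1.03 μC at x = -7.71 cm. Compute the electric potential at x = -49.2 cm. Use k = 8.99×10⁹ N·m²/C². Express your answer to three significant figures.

-8.61×10⁴ V

The total potential is the scalar sum of each charge's contribution, V = Σ kqᵢ/rᵢ.
Distances from the field point to each charge: r₁ = 1.30 m, r₂ = 1.38 m, r₃ = 0.353 m, r₄ = 0.415 m.
V = k[(4.81×10⁻⁶)/(1.30) + (4.86×10⁻⁶)/(1.38) + (-6.81×10⁻⁶)/(0.353) + (1.03×10⁻⁶)/(0.415)] = -8.61×10⁴ V.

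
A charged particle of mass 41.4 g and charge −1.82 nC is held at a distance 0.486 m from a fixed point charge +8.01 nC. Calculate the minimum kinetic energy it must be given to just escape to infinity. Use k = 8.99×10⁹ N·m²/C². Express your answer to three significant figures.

2.70×10⁻⁷ J

To just escape, total mechanical energy must reach zero at infinity: ½mv²_min + U = 0, so ½mv²_min = −U = |kQq|/r.
|U| = |kQq|/r = (8.99×10⁹ N·m²/C²)(8.01×10⁻⁹)(1.82×10⁻⁹)/(0.486) = 2.70×10⁻⁷ J.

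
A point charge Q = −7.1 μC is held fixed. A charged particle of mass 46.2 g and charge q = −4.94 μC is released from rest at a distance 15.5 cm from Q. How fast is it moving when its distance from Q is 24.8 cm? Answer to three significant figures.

5.75 m/s

Only the electrostatic force acts, so mechanical energy is conserved: ½mv² = U₁ − U₂ = kQq(1/r₁ − 1/r₂).
U₁ − U₂ = (8.99×10⁹ N·m²/C²)(-7.10×10⁻⁶ C)(-4.94×10⁻⁶ C)(1/0.155 − 1/0.248) = 0.763 J.
v = √(2·0.763/0.0462) = 5.75 m/s.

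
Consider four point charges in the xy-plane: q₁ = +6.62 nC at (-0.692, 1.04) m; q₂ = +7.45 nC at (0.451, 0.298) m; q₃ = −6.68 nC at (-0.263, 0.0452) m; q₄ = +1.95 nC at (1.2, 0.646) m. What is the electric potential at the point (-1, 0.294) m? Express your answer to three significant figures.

50.6 V

Electric potential is a scalar, so the contributions from each charge add algebraically: V = Σ kqᵢ/rᵢ.
Distances from the field point to each charge: r₁ = 0.807 m, r₂ = 1.45 m, r₃ = 0.778 m, r₄ = 2.23 m.
V = k[(6.62×10⁻⁹)/(0.807) + (7.45×10⁻⁹)/(1.45) + (-6.68×10⁻⁹)/(0.778) + (1.95×10⁻⁹)/(2.23)] = 50.6 V.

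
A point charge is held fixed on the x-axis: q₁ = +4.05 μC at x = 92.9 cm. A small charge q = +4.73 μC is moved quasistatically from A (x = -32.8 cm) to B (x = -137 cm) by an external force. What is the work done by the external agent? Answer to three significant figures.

For quasistatic motion the external work equals the change in potential energy: W_ext = qΔV = q(V_B − V_A).
At A: distance to the source charge is 1.26 m; V_A = kq₁/r = 2.90×10⁴ V.
At B: distance to the source charge is 2.30 m; V_B = kq₁/r = 1.58×10⁴ V.
ΔV = V_B − V_A = -1.31×10⁴ V.
W_ext = qΔV = (4.73×10⁻⁶ C)(-1.31×10⁴ V) = -0.0621 J.

-0.0621 J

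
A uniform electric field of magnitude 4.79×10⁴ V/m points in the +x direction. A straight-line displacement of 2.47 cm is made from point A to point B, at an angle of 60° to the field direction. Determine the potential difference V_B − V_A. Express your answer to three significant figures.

-592 V

Only the component of displacement along E changes the potential: ΔV = −E·d·cosθ.
ΔV = −(4.79×10⁴ V/m)(0.0247 m)cos60° = -592 V.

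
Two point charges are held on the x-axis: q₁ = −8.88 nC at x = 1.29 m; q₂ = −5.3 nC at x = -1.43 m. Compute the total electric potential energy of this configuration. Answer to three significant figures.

1.56×10⁻⁷ J

The work to assemble the configuration equals its total potential energy, U = Σ kqᵢqⱼ/rᵢⱼ over all pairs.
Pair separations: r₁₂ = 2.72 m.
U = (1.56×10⁻⁷) = 1.56×10⁻⁷ J.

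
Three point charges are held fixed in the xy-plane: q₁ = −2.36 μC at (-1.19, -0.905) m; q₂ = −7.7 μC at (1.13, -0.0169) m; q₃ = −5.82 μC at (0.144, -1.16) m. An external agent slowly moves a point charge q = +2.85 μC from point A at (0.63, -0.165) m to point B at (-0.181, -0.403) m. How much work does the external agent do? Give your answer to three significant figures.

For quasistatic motion the external work equals the change in potential energy: W_ext = qΔV = q(V_B − V_A).
At A: distances to the source charges are 1.96 m, 0.521 m, 1.11 m; V_A = Σ kqᵢ/rᵢ = -1.91×10⁵ V.
At B: distances to the source charges are 1.13 m, 1.37 m, 0.824 m; V_B = Σ kqᵢ/rᵢ = -1.33×10⁵ V.
ΔV = V_B − V_A = 5.78×10⁴ V.
W_ext = qΔV = (2.85×10⁻⁶ C)(5.78×10⁴ V) = 0.165 J.

0.165 J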